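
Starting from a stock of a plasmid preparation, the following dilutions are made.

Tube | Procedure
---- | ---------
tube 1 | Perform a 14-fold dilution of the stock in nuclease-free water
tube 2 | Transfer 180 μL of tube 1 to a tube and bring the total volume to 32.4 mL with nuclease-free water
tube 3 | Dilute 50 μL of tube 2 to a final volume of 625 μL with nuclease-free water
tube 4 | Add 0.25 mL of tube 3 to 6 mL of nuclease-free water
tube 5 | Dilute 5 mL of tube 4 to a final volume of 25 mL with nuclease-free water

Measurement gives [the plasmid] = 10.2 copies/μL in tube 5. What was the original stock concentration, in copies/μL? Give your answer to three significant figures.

Step 1: 14-fold → factor 14
Step 2: 180 μL brought to 32.4 mL → factor 32400/180 = 180
Step 3: 50 μL brought to 625 μL → factor 625/50 = 12.5
Step 4: 0.25 mL + 6 mL = 6.25 mL total → factor 6.25/0.25 = 25
Step 5: 5 mL brought to 25 mL → factor 25/5 = 5
Overall dilution factor = 14 × 180 × 12.5 × 25 × 5 = 3.9375 × 10^6
Stock = 10.2 copies/μL × 3.9375 × 10^6 = 4.02 × 10^7 copies/μL

4.02 × 10^7 copies/μL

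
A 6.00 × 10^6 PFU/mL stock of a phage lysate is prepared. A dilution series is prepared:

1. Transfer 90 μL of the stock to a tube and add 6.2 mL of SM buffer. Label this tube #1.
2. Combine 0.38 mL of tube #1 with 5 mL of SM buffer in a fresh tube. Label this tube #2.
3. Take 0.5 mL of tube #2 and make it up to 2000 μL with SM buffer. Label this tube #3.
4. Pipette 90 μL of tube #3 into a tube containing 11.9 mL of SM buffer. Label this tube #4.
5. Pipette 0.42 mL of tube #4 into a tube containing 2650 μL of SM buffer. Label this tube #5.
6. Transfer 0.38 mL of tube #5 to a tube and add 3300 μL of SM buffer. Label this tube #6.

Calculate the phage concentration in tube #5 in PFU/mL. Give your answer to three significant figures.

1.56 PFU/mL

Step 1: 90 μL + 6.2 mL = 6290 μL total → factor 6290/90 = 69.889
Step 2: 0.38 mL + 5 mL = 5.38 mL total → factor 5.38/0.38 = 14.158
Step 3: 0.5 mL brought to 2000 μL → factor 2/0.5 = 4
Step 4: 90 μL + 11.9 mL = 11990 μL total → factor 11990/90 = 133.22
Step 5: 0.42 mL + 2650 μL = 3.07 mL total → factor 3.07/0.42 = 7.3095
Dilution factor through tube #5 = 69.889 × 14.158 × 4 × 133.22 × 7.3095 = 3.8542 × 10^6
[tube #5] = 6.00 × 10^6 PFU/mL / 3.8542 × 10^6 = 1.56 PFU/mL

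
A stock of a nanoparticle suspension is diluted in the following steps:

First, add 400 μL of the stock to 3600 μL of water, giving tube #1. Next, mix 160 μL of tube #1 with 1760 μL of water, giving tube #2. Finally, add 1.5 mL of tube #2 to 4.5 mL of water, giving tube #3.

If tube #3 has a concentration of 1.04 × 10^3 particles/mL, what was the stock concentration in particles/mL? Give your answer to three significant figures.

Step 1: 400 μL + 3600 μL = 4000 μL total → factor 4000/400 = 10
Step 2: 160 μL + 1760 μL = 1920 μL total → factor 1920/160 = 12
Step 3: 1.5 mL + 4.5 mL = 6 mL total → factor 6/1.5 = 4
Overall dilution factor = 10 × 12 × 4 = 480
Stock = 1.04 × 10^3 particles/mL × 480 = 4.99 × 10^5 particles/mL

4.99 × 10^5 particles/mL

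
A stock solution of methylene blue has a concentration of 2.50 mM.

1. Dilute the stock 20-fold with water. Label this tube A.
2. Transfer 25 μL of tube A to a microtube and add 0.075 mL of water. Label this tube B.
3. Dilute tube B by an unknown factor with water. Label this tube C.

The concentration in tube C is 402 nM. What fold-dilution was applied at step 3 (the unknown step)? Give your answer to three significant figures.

Step 1: 20-fold → factor 20
Step 2: 25 μL + 0.075 mL = 100 μL total → factor 100/25 = 4
Step 3: unknown factor x
Product of known-step factors = 80
Overall factor = 2.50 mM / (402 nM) = 6218.9
x = 6218.9 / 80 = 77.7

77.7-fold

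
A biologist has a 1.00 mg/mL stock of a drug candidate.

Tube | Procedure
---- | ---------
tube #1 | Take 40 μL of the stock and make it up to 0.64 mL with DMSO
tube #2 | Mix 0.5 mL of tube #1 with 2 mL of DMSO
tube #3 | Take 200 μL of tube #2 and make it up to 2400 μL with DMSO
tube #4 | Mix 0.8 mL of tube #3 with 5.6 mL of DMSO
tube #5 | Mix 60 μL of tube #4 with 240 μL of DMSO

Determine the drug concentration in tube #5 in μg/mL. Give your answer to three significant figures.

Step 1: 40 μL brought to 0.64 mL → factor 640/40 = 16
Step 2: 0.5 mL + 2 mL = 2.5 mL total → factor 2.5/0.5 = 5
Step 3: 200 μL brought to 2400 μL → factor 2400/200 = 12
Step 4: 0.8 mL + 5.6 mL = 6.4 mL total → factor 6.4/0.8 = 8
Step 5: 60 μL + 240 μL = 300 μL total → factor 300/60 = 5
Overall dilution factor = 16 × 5 × 12 × 8 × 5 = 38400
Final = 1.00 mg/mL / 38400 = 2.604 × 10^-5 mg/mL = 0.0260 μg/mL

0.0260 μg/mL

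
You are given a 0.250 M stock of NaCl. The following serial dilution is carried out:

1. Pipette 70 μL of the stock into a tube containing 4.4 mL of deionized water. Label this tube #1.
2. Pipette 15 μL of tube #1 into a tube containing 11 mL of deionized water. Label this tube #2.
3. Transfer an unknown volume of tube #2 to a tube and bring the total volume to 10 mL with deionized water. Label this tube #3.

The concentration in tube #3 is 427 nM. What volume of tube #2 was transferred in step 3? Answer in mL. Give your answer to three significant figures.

Step 1: 70 μL + 4.4 mL = 4470 μL total → factor 4470/70 = 63.857
Step 2: 15 μL + 11 mL = 11015 μL total → factor 11015/15 = 734.33
Step 3: v brought to 10 mL → factor = 10 mL/v
Product of known-step factors = 46892
Overall factor = 0.250 M / (427 nM) = 5.8548 × 10^5
Step-3 factor = 5.8548 × 10^5 / 46892 = 12.486
v = 10 mL / 12.486 = 0.801 mL

0.801 mL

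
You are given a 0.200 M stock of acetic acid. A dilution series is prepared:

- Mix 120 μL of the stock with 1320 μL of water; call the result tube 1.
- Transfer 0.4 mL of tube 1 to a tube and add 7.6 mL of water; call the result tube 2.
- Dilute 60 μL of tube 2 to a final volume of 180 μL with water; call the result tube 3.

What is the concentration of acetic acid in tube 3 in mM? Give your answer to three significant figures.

Step 1: 120 μL + 1320 μL = 1440 μL total → factor 1440/120 = 12
Step 2: 0.4 mL + 7.6 mL = 8 mL total → factor 8/0.4 = 20
Step 3: 60 μL brought to 180 μL → factor 180/60 = 3
Overall dilution factor = 12 × 20 × 3 = 720
Final = 0.200 M / 720 = 0.0002778 M = 0.278 mM

0.278 mM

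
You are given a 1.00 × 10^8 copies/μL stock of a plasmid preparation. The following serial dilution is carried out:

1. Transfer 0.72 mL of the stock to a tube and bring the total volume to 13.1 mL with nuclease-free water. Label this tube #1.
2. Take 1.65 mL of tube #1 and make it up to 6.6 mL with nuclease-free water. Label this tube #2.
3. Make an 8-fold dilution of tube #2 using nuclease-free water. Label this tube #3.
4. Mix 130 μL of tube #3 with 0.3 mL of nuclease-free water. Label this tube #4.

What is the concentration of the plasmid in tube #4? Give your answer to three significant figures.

5.19 × 10^4 copies/μL

Step 1: 0.72 mL brought to 13.1 mL → factor 13.1/0.72 = 18.194
Step 2: 1.65 mL brought to 6.6 mL → factor 6.6/1.65 = 4
Step 3: 8-fold → factor 8
Step 4: 130 μL + 0.3 mL = 430 μL total → factor 430/130 = 3.3077
Overall dilution factor = 18.194 × 4 × 8 × 3.3077 = 1925.8
Final = 1.00 × 10^8 copies/μL / 1925.8 = 5.19 × 10^4 copies/μL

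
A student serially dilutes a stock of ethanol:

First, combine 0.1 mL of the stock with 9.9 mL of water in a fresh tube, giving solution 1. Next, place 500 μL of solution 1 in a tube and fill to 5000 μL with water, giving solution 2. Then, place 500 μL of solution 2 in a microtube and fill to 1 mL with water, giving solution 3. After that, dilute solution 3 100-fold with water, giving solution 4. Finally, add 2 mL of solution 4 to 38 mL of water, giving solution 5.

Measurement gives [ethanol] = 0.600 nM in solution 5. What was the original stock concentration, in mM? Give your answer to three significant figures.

2.40 mM

Step 1: 0.1 mL + 9.9 mL = 10 mL total → factor 10/0.1 = 100
Step 2: 500 μL brought to 5000 μL → factor 5000/500 = 10
Step 3: 500 μL brought to 1 mL → factor 1000/500 = 2
Step 4: 100-fold → factor 100
Step 5: 2 mL + 38 mL = 40 mL total → factor 40/2 = 20
Overall dilution factor = 100 × 10 × 2 × 100 × 20 = 4 × 10^6
Stock = 0.600 nM × 4 × 10^6 = 2.400 × 10^6 nM = 2.40 mM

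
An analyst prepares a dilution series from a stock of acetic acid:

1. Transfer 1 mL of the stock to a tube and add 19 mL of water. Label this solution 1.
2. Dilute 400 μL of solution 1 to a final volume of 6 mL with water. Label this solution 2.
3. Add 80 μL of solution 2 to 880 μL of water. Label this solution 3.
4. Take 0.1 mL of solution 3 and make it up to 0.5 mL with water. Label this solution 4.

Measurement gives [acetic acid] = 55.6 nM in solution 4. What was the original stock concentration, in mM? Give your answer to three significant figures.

1.00 mM

Step 1: 1 mL + 19 mL = 20 mL total → factor 20/1 = 20
Step 2: 400 μL brought to 6 mL → factor 6000/400 = 15
Step 3: 80 μL + 880 μL = 960 μL total → factor 960/80 = 12
Step 4: 0.1 mL brought to 0.5 mL → factor 0.5/0.1 = 5
Overall dilution factor = 20 × 15 × 12 × 5 = 18000
Stock = 55.6 nM × 18000 = 1.001 × 10^6 nM = 1.00 mM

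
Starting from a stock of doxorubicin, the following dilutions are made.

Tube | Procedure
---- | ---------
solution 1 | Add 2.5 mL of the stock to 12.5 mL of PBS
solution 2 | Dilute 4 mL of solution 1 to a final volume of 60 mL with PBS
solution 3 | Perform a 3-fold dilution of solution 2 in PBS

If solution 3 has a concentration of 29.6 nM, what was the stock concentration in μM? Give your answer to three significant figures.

7.99 μM

Step 1: 2.5 mL + 12.5 mL = 15 mL total → factor 15/2.5 = 6
Step 2: 4 mL brought to 60 mL → factor 60/4 = 15
Step 3: 3-fold → factor 3
Overall dilution factor = 6 × 15 × 3 = 270
Stock = 29.6 nM × 270 = 7992 nM = 7.99 μM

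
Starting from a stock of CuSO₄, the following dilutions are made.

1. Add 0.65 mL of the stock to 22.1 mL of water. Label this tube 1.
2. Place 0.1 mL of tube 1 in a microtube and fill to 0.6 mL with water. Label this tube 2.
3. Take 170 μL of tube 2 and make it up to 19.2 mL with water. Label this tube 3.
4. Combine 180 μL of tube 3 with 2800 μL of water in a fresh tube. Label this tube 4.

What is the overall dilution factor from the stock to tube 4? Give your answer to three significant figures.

Step 1: 0.65 mL + 22.1 mL = 22.75 mL total → factor 22.75/0.65 = 35
Step 2: 0.1 mL brought to 0.6 mL → factor 0.6/0.1 = 6
Step 3: 170 μL brought to 19.2 mL → factor 19200/170 = 112.94
Step 4: 180 μL + 2800 μL = 2980 μL total → factor 2980/180 = 16.556
Overall dilution factor = 35 × 6 × 112.94 × 16.556 = 3.9266 × 10^5

3.93 × 10^5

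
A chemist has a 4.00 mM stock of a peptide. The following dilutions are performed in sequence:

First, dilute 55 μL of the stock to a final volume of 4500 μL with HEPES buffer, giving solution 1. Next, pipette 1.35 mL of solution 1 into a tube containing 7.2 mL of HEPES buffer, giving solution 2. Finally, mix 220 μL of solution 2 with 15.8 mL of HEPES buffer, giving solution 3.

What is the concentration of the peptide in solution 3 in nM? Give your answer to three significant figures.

Step 1: 55 μL brought to 4500 μL → factor 4500/55 = 81.818
Step 2: 1.35 mL + 7.2 mL = 8.55 mL total → factor 8.55/1.35 = 6.3333
Step 3: 220 μL + 15.8 mL = 16020 μL total → factor 16020/220 = 72.818
Overall dilution factor = 81.818 × 6.3333 × 72.818 = 37733
Final = 4.00 mM / 37733 = 0.0001060 mM = 106 nM

106 nM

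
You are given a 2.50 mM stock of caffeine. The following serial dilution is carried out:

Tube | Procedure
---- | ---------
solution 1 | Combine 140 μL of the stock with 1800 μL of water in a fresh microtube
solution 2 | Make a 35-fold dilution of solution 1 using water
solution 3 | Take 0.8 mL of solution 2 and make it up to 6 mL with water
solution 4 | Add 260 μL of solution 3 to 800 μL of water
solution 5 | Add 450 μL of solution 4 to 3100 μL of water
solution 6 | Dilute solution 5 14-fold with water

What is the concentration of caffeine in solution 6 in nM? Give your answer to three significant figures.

Step 1: 140 μL + 1800 μL = 1940 μL total → factor 1940/140 = 13.857
Step 2: 35-fold → factor 35
Step 3: 0.8 mL brought to 6 mL → factor 6/0.8 = 7.5
Step 4: 260 μL + 800 μL = 1060 μL total → factor 1060/260 = 4.0769
Step 5: 450 μL + 3100 μL = 3550 μL total → factor 3550/450 = 7.8889
Step 6: 14-fold → factor 14
Overall dilution factor = 13.857 × 35 × 7.5 × 4.0769 × 7.8889 × 14 = 1.6379 × 10^6
Final = 2.50 mM / 1.6379 × 10^6 = 1.526 × 10^-6 mM = 1.53 nM

1.53 nM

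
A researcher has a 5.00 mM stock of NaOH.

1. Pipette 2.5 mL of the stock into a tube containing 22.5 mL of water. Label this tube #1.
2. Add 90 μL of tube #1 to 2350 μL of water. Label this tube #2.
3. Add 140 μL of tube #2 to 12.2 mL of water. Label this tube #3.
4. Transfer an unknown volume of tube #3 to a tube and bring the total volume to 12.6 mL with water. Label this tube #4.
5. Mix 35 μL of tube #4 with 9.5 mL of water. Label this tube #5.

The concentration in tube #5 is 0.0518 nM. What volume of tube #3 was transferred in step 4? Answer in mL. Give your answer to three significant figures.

Step 1: 2.5 mL + 22.5 mL = 25 mL total → factor 25/2.5 = 10
Step 2: 90 μL + 2350 μL = 2440 μL total → factor 2440/90 = 27.111
Step 3: 140 μL + 12.2 mL = 12340 μL total → factor 12340/140 = 88.143
Step 4: v brought to 12.6 mL → factor = 12.6 mL/v
Step 5: 35 μL + 9.5 mL = 9535 μL total → factor 9535/35 = 272.43
Product of known-step factors = 6.5101 × 10^6
Overall factor = 5.00 mM / (0.0518 nM) = 9.6525 × 10^7
Step-4 factor = 9.6525 × 10^7 / 6.5101 × 10^6 = 14.827
v = 12.6 mL / 14.827 = 0.850 mL

0.850 mL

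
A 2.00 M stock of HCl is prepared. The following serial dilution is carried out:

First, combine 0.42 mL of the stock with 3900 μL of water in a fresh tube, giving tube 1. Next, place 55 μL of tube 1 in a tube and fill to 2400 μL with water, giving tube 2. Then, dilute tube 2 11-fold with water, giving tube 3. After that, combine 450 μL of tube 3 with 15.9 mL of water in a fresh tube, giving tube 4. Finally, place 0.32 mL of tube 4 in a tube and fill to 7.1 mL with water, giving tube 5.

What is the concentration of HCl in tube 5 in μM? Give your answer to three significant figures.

0.503 μM

Step 1: 0.42 mL + 3900 μL = 4.32 mL total → factor 4.32/0.42 = 10.286
Step 2: 55 μL brought to 2400 μL → factor 2400/55 = 43.636
Step 3: 11-fold → factor 11
Step 4: 450 μL + 15.9 mL = 16350 μL total → factor 16350/450 = 36.333
Step 5: 0.32 mL brought to 7.1 mL → factor 7.1/0.32 = 22.188
Overall dilution factor = 10.286 × 43.636 × 11 × 36.333 × 22.188 = 3.9801 × 10^6
Final = 2.00 M / 3.9801 × 10^6 = 5.025 × 10^-7 M = 0.503 μM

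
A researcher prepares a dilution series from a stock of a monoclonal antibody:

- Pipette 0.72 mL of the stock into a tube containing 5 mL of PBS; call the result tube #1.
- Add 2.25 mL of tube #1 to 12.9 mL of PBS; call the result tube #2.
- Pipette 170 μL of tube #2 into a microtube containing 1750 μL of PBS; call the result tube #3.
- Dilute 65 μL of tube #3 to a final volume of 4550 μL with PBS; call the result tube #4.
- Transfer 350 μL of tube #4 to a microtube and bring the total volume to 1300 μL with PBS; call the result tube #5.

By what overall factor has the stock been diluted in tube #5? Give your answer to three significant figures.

1.57 × 10^5

Step 1: 0.72 mL + 5 mL = 5.72 mL total → factor 5.72/0.72 = 7.9444
Step 2: 2.25 mL + 12.9 mL = 15.15 mL total → factor 15.15/2.25 = 6.7333
Step 3: 170 μL + 1750 μL = 1920 μL total → factor 1920/170 = 11.294
Step 4: 65 μL brought to 4550 μL → factor 4550/65 = 70
Step 5: 350 μL brought to 1300 μL → factor 1300/350 = 3.7143
Overall dilution factor = 7.9444 × 6.7333 × 11.294 × 70 × 3.7143 = 1.5708 × 10^5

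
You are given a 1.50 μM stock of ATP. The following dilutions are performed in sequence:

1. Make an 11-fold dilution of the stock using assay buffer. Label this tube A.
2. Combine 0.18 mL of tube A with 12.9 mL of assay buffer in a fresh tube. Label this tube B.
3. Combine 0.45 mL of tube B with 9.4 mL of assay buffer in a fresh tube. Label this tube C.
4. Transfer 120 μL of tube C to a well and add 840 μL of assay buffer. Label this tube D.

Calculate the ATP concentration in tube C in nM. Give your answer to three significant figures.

Step 1: 11-fold → factor 11
Step 2: 0.18 mL + 12.9 mL = 13.08 mL total → factor 13.08/0.18 = 72.667
Step 3: 0.45 mL + 9.4 mL = 9.85 mL total → factor 9.85/0.45 = 21.889
Dilution factor through tube C = 11 × 72.667 × 21.889 = 17497
[tube C] = 1.50 μM / 17497 = 8.573 × 10^-5 μM = 0.0857 nM

0.0857 nM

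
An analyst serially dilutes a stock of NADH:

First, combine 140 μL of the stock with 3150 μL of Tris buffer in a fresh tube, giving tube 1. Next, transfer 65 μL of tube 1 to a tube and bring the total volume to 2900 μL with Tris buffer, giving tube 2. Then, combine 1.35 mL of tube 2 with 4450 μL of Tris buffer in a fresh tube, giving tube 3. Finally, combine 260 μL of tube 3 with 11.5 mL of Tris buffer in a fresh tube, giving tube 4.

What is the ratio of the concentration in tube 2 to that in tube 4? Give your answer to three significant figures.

Step 1: 140 μL + 3150 μL = 3290 μL total → factor 3290/140 = 23.5
Step 2: 65 μL brought to 2900 μL → factor 2900/65 = 44.615
Step 3: 1.35 mL + 4450 μL = 5.8 mL total → factor 5.8/1.35 = 4.2963
Step 4: 260 μL + 11.5 mL = 11760 μL total → factor 11760/260 = 45.231
Dilution factor to tube 2 = 1048.5; to tube 4 = 2.0374 × 10^5
[tube 2]/[tube 4] = (factor to tube 4)/(factor to tube 2) = 2.0374 × 10^5/1048.5 = 194

194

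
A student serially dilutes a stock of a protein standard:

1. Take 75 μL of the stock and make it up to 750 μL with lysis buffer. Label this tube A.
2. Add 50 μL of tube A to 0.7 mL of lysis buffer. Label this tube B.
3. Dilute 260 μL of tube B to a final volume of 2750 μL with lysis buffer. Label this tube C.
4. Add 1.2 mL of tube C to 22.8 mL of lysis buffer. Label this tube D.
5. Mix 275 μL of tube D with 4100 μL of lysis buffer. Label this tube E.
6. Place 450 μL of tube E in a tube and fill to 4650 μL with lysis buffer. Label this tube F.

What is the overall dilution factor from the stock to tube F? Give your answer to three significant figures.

Step 1: 75 μL brought to 750 μL → factor 750/75 = 10
Step 2: 50 μL + 0.7 mL = 750 μL total → factor 750/50 = 15
Step 3: 260 μL brought to 2750 μL → factor 2750/260 = 10.577
Step 4: 1.2 mL + 22.8 mL = 24 mL total → factor 24/1.2 = 20
Step 5: 275 μL + 4100 μL = 4375 μL total → factor 4375/275 = 15.909
Step 6: 450 μL brought to 4650 μL → factor 4650/450 = 10.333
Overall dilution factor = 10 × 15 × 10.577 × 20 × 15.909 × 10.333 = 5.2163 × 10^6

5.22 × 10^6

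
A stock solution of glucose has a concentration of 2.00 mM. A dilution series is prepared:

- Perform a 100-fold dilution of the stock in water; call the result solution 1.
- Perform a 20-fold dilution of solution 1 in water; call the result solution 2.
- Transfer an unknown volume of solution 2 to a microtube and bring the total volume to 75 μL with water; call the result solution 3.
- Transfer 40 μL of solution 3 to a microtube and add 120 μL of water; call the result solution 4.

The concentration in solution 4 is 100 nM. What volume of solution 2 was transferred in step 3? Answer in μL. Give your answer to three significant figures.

30.0 μL

Step 1: 100-fold → factor 100
Step 2: 20-fold → factor 20
Step 3: v brought to 75 μL → factor = 75 μL/v
Step 4: 40 μL + 120 μL = 160 μL total → factor 160/40 = 4
Product of known-step factors = 8000
Overall factor = 2.00 mM / (100 nM) = 20000
Step-3 factor = 20000 / 8000 = 2.5
v = 75 μL / 2.5 = 30.0 μL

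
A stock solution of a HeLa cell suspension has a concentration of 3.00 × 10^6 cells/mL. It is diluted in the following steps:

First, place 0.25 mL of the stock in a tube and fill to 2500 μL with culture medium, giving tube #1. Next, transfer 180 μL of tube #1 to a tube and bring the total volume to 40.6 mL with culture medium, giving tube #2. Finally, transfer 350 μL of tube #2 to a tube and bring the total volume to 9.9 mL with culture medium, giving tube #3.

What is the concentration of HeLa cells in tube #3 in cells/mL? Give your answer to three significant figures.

Step 1: 0.25 mL brought to 2500 μL → factor 2.5/0.25 = 10
Step 2: 180 μL brought to 40.6 mL → factor 40600/180 = 225.56
Step 3: 350 μL brought to 9.9 mL → factor 9900/350 = 28.286
Overall dilution factor = 10 × 225.56 × 28.286 = 63800
Final = 3.00 × 10^6 cells/mL / 63800 = 47.0 cells/mL

47.0 cells/mL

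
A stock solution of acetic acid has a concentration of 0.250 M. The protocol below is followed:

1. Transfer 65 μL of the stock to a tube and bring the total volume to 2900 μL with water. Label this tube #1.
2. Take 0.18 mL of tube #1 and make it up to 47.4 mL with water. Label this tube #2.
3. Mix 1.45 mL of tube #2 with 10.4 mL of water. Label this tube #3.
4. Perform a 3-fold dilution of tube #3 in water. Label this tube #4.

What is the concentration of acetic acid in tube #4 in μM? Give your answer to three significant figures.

0.868 μM

Step 1: 65 μL brought to 2900 μL → factor 2900/65 = 44.615
Step 2: 0.18 mL brought to 47.4 mL → factor 47.4/0.18 = 263.33
Step 3: 1.45 mL + 10.4 mL = 11.85 mL total → factor 11.85/1.45 = 8.1724
Step 4: 3-fold → factor 3
Overall dilution factor = 44.615 × 263.33 × 8.1724 × 3 = 2.8805 × 10^5
Final = 0.250 M / 2.8805 × 10^5 = 8.679 × 10^-7 M = 0.868 μM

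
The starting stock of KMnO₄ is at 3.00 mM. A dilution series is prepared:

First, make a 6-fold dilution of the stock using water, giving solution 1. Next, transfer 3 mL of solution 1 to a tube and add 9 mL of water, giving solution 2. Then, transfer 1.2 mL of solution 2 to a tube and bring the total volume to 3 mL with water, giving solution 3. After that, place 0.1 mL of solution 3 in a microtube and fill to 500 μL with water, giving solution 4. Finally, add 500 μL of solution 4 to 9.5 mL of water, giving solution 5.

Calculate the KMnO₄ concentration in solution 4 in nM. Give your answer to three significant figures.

Step 1: 6-fold → factor 6
Step 2: 3 mL + 9 mL = 12 mL total → factor 12/3 = 4
Step 3: 1.2 mL brought to 3 mL → factor 3/1.2 = 2.5
Step 4: 0.1 mL brought to 500 μL → factor 0.5/0.1 = 5
Dilution factor through solution 4 = 6 × 4 × 2.5 × 5 = 300
[solution 4] = 3.00 mM / 300 = 0.01000 mM = 1.00 × 10^4 nM

1.00 × 10^4 nM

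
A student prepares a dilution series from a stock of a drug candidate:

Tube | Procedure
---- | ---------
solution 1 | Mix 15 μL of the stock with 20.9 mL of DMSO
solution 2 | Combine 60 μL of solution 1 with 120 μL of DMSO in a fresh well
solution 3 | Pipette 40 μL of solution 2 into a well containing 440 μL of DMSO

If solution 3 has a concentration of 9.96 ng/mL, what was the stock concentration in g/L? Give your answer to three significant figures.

0.500 g/L

Step 1: 15 μL + 20.9 mL = 20915 μL total → factor 20915/15 = 1394.3
Step 2: 60 μL + 120 μL = 180 μL total → factor 180/60 = 3
Step 3: 40 μL + 440 μL = 480 μL total → factor 480/40 = 12
Overall dilution factor = 1394.3 × 3 × 12 = 50196
Stock = 9.96 ng/mL × 50196 = 5.000 × 10^5 ng/mL = 0.500 g/L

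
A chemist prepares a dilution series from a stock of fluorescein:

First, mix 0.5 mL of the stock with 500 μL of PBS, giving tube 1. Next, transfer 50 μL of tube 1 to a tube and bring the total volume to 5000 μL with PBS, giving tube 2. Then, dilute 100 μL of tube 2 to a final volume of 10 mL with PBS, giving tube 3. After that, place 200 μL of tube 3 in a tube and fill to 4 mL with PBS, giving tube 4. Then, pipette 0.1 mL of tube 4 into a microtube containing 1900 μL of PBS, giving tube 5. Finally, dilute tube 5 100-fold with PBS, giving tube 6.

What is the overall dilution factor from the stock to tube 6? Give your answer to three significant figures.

Step 1: 0.5 mL + 500 μL = 1 mL total → factor 1/0.5 = 2
Step 2: 50 μL brought to 5000 μL → factor 5000/50 = 100
Step 3: 100 μL brought to 10 mL → factor 10000/100 = 100
Step 4: 200 μL brought to 4 mL → factor 4000/200 = 20
Step 5: 0.1 mL + 1900 μL = 2 mL total → factor 2/0.1 = 20
Step 6: 100-fold → factor 100
Overall dilution factor = 2 × 100 × 100 × 20 × 20 × 100 = 8 × 10^8

8.00 × 10^8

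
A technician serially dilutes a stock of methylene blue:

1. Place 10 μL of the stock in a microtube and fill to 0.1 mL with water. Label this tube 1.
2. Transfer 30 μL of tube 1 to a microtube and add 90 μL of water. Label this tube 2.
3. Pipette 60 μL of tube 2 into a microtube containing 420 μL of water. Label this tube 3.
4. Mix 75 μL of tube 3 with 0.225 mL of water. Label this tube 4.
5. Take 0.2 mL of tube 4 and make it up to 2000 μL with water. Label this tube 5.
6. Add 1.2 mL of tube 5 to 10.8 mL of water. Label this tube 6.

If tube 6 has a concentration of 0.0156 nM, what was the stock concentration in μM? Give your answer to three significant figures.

Step 1: 10 μL brought to 0.1 mL → factor 100/10 = 10
Step 2: 30 μL + 90 μL = 120 μL total → factor 120/30 = 4
Step 3: 60 μL + 420 μL = 480 μL total → factor 480/60 = 8
Step 4: 75 μL + 0.225 mL = 300 μL total → factor 300/75 = 4
Step 5: 0.2 mL brought to 2000 μL → factor 2/0.2 = 10
Step 6: 1.2 mL + 10.8 mL = 12 mL total → factor 12/1.2 = 10
Overall dilution factor = 10 × 4 × 8 × 4 × 10 × 10 = 1.28 × 10^5
Stock = 0.0156 nM × 1.28 × 10^5 = 1997 nM = 2.00 μM

2.00 μM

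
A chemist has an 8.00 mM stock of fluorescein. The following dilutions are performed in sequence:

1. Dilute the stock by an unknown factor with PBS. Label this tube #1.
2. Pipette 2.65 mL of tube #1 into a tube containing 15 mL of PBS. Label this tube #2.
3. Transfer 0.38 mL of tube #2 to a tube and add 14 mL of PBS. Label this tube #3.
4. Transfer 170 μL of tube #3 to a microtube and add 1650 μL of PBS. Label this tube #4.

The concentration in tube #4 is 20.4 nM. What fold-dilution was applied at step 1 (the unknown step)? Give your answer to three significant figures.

Step 1: unknown factor x
Step 2: 2.65 mL + 15 mL = 17.65 mL total → factor 17.65/2.65 = 6.6604
Step 3: 0.38 mL + 14 mL = 14.38 mL total → factor 14.38/0.38 = 37.842
Step 4: 170 μL + 1650 μL = 1820 μL total → factor 1820/170 = 10.706
Product of known-step factors = 2698.3
Overall factor = 8.00 mM / (20.4 nM) = 3.9216 × 10^5
x = 3.9216 × 10^5 / 2698.3 = 145

145-fold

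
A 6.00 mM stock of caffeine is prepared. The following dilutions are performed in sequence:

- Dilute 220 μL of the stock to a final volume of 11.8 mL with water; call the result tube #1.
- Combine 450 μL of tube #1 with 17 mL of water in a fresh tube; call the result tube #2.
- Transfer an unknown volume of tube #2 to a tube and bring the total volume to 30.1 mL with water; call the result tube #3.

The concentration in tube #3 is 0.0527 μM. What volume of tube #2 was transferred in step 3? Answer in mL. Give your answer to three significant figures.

Step 1: 220 μL brought to 11.8 mL → factor 11800/220 = 53.636
Step 2: 450 μL + 17 mL = 17450 μL total → factor 17450/450 = 38.778
Step 3: v brought to 30.1 mL → factor = 30.1 mL/v
Product of known-step factors = 2079.9
Overall factor = 6.00 mM / (0.0527 μM) = 1.1385 × 10^5
Step-3 factor = 1.1385 × 10^5 / 2079.9 = 54.739
v = 30.1 mL / 54.739 = 0.550 mL

0.550 mL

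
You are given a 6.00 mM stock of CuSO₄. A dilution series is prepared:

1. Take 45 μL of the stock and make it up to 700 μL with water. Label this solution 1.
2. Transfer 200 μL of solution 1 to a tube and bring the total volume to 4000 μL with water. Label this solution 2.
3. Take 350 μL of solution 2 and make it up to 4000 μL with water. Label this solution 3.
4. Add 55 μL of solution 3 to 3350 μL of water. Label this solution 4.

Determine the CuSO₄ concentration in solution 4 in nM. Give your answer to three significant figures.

Step 1: 45 μL brought to 700 μL → factor 700/45 = 15.556
Step 2: 200 μL brought to 4000 μL → factor 4000/200 = 20
Step 3: 350 μL brought to 4000 μL → factor 4000/350 = 11.429
Step 4: 55 μL + 3350 μL = 3405 μL total → factor 3405/55 = 61.909
Overall dilution factor = 15.556 × 20 × 11.429 × 61.909 = 2.2012 × 10^5
Final = 6.00 mM / 2.2012 × 10^5 = 2.726 × 10^-5 mM = 27.3 nM

27.3 nM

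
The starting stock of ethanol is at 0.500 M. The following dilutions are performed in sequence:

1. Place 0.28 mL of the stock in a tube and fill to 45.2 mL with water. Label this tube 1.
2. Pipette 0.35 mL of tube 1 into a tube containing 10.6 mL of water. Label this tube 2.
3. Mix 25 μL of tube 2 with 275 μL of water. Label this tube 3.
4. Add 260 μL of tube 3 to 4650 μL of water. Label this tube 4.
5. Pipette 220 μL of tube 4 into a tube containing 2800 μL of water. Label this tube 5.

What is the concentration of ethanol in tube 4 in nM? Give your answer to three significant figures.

Step 1: 0.28 mL brought to 45.2 mL → factor 45.2/0.28 = 161.43
Step 2: 0.35 mL + 10.6 mL = 10.95 mL total → factor 10.95/0.35 = 31.286
Step 3: 25 μL + 275 μL = 300 μL total → factor 300/25 = 12
Step 4: 260 μL + 4650 μL = 4910 μL total → factor 4910/260 = 18.885
Dilution factor through tube 4 = 161.43 × 31.286 × 12 × 18.885 = 1.1445 × 10^6
[tube 4] = 0.500 M / 1.1445 × 10^6 = 4.369 × 10^-7 M = 437 nM

437 nM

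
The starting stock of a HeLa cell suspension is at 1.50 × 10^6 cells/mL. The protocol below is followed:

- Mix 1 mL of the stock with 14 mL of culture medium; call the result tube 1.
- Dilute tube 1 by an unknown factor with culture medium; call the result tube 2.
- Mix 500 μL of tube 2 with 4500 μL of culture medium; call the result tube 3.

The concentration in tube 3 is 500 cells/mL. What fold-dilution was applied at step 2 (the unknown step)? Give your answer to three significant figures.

20.0-fold

Step 1: 1 mL + 14 mL = 15 mL total → factor 15/1 = 15
Step 2: unknown factor x
Step 3: 500 μL + 4500 μL = 5000 μL total → factor 5000/500 = 10
Product of known-step factors = 150
Overall factor = 1.50 × 10^6 cells/mL / (500 cells/mL) = 3000
x = 3000 / 150 = 20.0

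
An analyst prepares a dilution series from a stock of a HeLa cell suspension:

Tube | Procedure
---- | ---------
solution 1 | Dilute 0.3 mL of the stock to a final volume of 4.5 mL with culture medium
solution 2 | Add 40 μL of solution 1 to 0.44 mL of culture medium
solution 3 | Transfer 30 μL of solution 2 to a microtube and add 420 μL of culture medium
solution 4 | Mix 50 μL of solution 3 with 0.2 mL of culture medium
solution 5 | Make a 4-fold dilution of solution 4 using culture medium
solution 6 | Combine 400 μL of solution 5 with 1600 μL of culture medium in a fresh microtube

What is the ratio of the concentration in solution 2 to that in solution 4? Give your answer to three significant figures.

75.0

Step 1: 0.3 mL brought to 4.5 mL → factor 4.5/0.3 = 15
Step 2: 40 μL + 0.44 mL = 480 μL total → factor 480/40 = 12
Step 3: 30 μL + 420 μL = 450 μL total → factor 450/30 = 15
Step 4: 50 μL + 0.2 mL = 250 μL total → factor 250/50 = 5
Dilution factor to solution 2 = 180; to solution 4 = 13500
[solution 2]/[solution 4] = (factor to solution 4)/(factor to solution 2) = 13500/180 = 75.0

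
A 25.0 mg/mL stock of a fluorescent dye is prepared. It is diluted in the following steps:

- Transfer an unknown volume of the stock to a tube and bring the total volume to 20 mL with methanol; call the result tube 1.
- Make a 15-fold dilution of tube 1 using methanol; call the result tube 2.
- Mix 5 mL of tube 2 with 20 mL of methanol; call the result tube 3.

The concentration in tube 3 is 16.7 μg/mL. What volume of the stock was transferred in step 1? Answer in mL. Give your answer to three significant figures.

1.00 mL

Step 1: v brought to 20 mL → factor = 20 mL/v
Step 2: 15-fold → factor 15
Step 3: 5 mL + 20 mL = 25 mL total → factor 25/5 = 5
Product of known-step factors = 75
Overall factor = 25.0 mg/mL / (16.7 μg/mL) = 1497
Step-1 factor = 1497 / 75 = 19.96
v = 20 mL / 19.96 = 1.00 mL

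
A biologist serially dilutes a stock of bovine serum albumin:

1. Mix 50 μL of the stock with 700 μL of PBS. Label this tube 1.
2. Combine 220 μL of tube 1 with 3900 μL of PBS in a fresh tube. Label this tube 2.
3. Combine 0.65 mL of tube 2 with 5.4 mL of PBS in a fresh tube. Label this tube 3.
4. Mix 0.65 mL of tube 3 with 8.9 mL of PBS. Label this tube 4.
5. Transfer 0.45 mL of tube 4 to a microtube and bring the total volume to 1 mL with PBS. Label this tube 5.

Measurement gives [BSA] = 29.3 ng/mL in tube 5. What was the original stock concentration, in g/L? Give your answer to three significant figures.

2.50 g/L

Step 1: 50 μL + 700 μL = 750 μL total → factor 750/50 = 15
Step 2: 220 μL + 3900 μL = 4120 μL total → factor 4120/220 = 18.727
Step 3: 0.65 mL + 5.4 mL = 6.05 mL total → factor 6.05/0.65 = 9.3077
Step 4: 0.65 mL + 8.9 mL = 9.55 mL total → factor 9.55/0.65 = 14.692
Step 5: 0.45 mL brought to 1 mL → factor 1/0.45 = 2.2222
Overall dilution factor = 15 × 18.727 × 9.3077 × 14.692 × 2.2222 = 85366
Stock = 29.3 ng/mL × 85366 = 2.501 × 10^6 ng/mL = 2.50 g/L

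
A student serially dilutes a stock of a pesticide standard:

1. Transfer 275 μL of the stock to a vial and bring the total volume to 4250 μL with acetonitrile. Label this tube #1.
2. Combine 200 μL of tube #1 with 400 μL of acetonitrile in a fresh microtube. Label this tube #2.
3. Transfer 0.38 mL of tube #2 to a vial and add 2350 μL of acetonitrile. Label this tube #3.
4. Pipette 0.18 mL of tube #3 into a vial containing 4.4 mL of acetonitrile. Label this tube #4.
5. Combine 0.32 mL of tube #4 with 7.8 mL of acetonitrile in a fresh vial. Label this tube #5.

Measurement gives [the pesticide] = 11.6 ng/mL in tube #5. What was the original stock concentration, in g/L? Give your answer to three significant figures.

2.49 g/L

Step 1: 275 μL brought to 4250 μL → factor 4250/275 = 15.455
Step 2: 200 μL + 400 μL = 600 μL total → factor 600/200 = 3
Step 3: 0.38 mL + 2350 μL = 2.73 mL total → factor 2.73/0.38 = 7.1842
Step 4: 0.18 mL + 4.4 mL = 4.58 mL total → factor 4.58/0.18 = 25.444
Step 5: 0.32 mL + 7.8 mL = 8.12 mL total → factor 8.12/0.32 = 25.375
Overall dilution factor = 15.455 × 3 × 7.1842 × 25.444 × 25.375 = 2.1506 × 10^5
Stock = 11.6 ng/mL × 2.1506 × 10^5 = 2.495 × 10^6 ng/mL = 2.49 g/L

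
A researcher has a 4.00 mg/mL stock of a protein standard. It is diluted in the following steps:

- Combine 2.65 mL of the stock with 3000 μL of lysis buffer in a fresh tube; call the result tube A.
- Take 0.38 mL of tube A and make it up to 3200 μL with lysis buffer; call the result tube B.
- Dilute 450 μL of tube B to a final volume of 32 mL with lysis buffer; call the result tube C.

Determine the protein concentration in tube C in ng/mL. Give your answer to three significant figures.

Step 1: 2.65 mL + 3000 μL = 5.65 mL total → factor 5.65/2.65 = 2.1321
Step 2: 0.38 mL brought to 3200 μL → factor 3.2/0.38 = 8.4211
Step 3: 450 μL brought to 32 mL → factor 32000/450 = 71.111
Overall dilution factor = 2.1321 × 8.4211 × 71.111 = 1276.8
Final = 4.00 mg/mL / 1276.8 = 0.003133 mg/mL = 3.13 × 10^3 ng/mL

3.13 × 10^3 ng/mL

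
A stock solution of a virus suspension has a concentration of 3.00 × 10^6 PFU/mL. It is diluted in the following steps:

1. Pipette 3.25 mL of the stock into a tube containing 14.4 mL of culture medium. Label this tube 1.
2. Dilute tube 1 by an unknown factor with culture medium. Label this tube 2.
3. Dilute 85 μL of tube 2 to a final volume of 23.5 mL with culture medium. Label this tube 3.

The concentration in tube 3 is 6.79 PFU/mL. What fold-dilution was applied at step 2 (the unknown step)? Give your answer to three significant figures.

294-fold

Step 1: 3.25 mL + 14.4 mL = 17.65 mL total → factor 17.65/3.25 = 5.4308
Step 2: unknown factor x
Step 3: 85 μL brought to 23.5 mL → factor 23500/85 = 276.47
Product of known-step factors = 1501.4
Overall factor = 3.00 × 10^6 PFU/mL / (6.79 PFU/mL) = 4.4183 × 10^5
x = 4.4183 × 10^5 / 1501.4 = 294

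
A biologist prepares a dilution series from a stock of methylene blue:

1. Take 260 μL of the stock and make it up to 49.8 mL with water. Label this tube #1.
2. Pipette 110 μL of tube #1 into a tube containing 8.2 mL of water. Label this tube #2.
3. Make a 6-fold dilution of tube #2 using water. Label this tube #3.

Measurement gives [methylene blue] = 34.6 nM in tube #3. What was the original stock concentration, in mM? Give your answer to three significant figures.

Step 1: 260 μL brought to 49.8 mL → factor 49800/260 = 191.54
Step 2: 110 μL + 8.2 mL = 8310 μL total → factor 8310/110 = 75.545
Step 3: 6-fold → factor 6
Overall dilution factor = 191.54 × 75.545 × 6 = 86819
Stock = 34.6 nM × 86819 = 3.004 × 10^6 nM = 3.00 mM

3.00 mM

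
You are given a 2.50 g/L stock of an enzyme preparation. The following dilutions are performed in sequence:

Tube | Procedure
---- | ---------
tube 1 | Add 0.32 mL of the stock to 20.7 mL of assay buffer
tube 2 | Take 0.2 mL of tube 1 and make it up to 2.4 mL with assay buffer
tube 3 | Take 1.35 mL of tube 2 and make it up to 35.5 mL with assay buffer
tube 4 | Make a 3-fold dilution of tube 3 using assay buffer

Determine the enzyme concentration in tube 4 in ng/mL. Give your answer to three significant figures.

Step 1: 0.32 mL + 20.7 mL = 21.02 mL total → factor 21.02/0.32 = 65.688
Step 2: 0.2 mL brought to 2.4 mL → factor 2.4/0.2 = 12
Step 3: 1.35 mL brought to 35.5 mL → factor 35.5/1.35 = 26.296
Step 4: 3-fold → factor 3
Overall dilution factor = 65.688 × 12 × 26.296 × 3 = 62184
Final = 2.50 g/L / 62184 = 4.020 × 10^-5 g/L = 40.2 ng/mL

40.2 ng/mL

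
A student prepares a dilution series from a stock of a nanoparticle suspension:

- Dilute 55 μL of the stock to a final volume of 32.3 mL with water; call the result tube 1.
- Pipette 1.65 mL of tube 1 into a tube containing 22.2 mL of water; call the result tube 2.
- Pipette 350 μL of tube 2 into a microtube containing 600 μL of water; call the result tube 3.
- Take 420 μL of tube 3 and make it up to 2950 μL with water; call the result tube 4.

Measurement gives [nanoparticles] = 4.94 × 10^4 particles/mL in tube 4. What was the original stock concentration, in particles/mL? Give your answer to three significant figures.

Step 1: 55 μL brought to 32.3 mL → factor 32300/55 = 587.27
Step 2: 1.65 mL + 22.2 mL = 23.85 mL total → factor 23.85/1.65 = 14.455
Step 3: 350 μL + 600 μL = 950 μL total → factor 950/350 = 2.7143
Step 4: 420 μL brought to 2950 μL → factor 2950/420 = 7.0238
Overall dilution factor = 587.27 × 14.455 × 2.7143 × 7.0238 = 1.6184 × 10^5
Stock = 4.94 × 10^4 particles/mL × 1.6184 × 10^5 = 7.99 × 10^9 particles/mL

7.99 × 10^9 particles/mL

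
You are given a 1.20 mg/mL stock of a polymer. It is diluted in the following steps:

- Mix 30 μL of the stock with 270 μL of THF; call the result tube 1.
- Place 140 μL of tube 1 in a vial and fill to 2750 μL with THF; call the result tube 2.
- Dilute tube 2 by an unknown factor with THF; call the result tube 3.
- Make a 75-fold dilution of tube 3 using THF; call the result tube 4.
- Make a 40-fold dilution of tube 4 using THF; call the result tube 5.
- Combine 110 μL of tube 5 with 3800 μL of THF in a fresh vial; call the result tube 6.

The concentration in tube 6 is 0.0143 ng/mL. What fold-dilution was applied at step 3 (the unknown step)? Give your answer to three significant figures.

4.01-fold

Step 1: 30 μL + 270 μL = 300 μL total → factor 300/30 = 10
Step 2: 140 μL brought to 2750 μL → factor 2750/140 = 19.643
Step 3: unknown factor x
Step 4: 75-fold → factor 75
Step 5: 40-fold → factor 40
Step 6: 110 μL + 3800 μL = 3910 μL total → factor 3910/110 = 35.545
Product of known-step factors = 2.0946 × 10^7
Overall factor = 1.20 mg/mL / (0.0143 ng/mL) = 8.3916 × 10^7
x = 8.3916 × 10^7 / 2.0946 × 10^7 = 4.01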